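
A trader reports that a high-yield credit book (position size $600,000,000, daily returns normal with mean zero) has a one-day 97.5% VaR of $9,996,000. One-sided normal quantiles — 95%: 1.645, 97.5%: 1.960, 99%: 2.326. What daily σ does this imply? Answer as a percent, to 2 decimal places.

0.85%

VaR as a fraction: $9,996,000 / $600,000,000 = 1.666%.
σ = VaR / z = 1.666% / 1.960 = 0.850%.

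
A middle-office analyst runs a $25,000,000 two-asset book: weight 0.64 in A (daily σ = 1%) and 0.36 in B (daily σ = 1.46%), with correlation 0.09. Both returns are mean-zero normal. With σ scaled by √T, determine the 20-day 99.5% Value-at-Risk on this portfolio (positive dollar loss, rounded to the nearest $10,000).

$2,490,000

σ_p = √(0.64²·1² + 0.36²·1.46² + 2·0.09·0.64·0.36·1·1.46) = 0.864%.
σ_{20d} = 0.864% × √20 = 3.864%.
z(99.5%) = 2.576.
VaR = 2.576 × 3.864% = 9.954%; on $25,000,000 that is $2,488,500.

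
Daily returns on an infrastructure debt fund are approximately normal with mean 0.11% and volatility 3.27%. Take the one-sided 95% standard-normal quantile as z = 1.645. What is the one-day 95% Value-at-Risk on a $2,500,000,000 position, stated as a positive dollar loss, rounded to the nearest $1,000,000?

$132,000,000

VaR = −μ + z·σ = −(0.11%) + 1.645 × 3.27% = 5.269%.
On $2,500,000,000: 0.05269 × $2,500,000,000 = $131,725,000.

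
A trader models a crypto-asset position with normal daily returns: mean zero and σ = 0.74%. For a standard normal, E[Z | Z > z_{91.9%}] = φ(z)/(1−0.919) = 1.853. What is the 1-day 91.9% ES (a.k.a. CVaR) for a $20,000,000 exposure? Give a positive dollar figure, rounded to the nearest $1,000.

$274,000

ES = 0.74% × 1.853 = 1.371%.
On $20,000,000: 0.01371 × $20,000,000 = $274,200.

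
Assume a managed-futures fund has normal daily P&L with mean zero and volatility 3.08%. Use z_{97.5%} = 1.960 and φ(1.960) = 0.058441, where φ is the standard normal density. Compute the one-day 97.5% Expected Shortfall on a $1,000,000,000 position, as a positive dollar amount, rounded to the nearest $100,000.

$72,000,000

Tail multiplier: φ(z)/(1−α) = 0.058441 / 0.025 = 2.338.
ES = 3.08% × 2.338 = 7.201%.
On $1,000,000,000: 0.07201 × $1,000,000,000 = $72,010,000.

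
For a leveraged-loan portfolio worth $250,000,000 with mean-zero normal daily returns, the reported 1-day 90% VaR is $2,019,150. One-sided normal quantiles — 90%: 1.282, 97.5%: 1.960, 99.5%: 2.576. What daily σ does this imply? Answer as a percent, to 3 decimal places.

0.630%

VaR as a fraction: $2,019,150 / $250,000,000 = 0.808%.
σ = VaR / z = 0.808% / 1.282 = 0.630%.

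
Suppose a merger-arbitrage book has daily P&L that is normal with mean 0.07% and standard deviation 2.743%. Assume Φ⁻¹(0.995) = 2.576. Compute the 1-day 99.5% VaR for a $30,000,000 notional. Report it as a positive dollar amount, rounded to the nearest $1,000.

$2,099,000

VaR = −μ + z·σ = −(0.07%) + 2.576 × 2.743% = 6.996%.
On $30,000,000: 0.06996 × $30,000,000 = $2,098,800.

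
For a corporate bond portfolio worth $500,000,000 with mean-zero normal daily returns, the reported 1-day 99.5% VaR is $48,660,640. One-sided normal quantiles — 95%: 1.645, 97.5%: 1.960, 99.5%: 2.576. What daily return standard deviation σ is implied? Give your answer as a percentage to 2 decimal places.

VaR as a fraction: $48,660,640 / $500,000,000 = 9.732%.
σ = VaR / z = 9.732% / 2.576 = 3.778%.

3.78%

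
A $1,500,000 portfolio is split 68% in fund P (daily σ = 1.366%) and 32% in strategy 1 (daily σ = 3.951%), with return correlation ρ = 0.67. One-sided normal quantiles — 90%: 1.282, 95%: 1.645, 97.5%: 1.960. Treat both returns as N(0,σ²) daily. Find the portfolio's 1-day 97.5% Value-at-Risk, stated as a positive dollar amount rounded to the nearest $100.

$59,100

σ_p² = 0.68²·1.366² + 0.32²·3.951² + 2·0.67·0.68·0.32·1.366·3.951 = 4.0350 (%²).
σ_p = √4.0350 = 2.009%.
VaR = 1.960 × 2.009% = 3.938%; on $1,500,000 that is $59,070.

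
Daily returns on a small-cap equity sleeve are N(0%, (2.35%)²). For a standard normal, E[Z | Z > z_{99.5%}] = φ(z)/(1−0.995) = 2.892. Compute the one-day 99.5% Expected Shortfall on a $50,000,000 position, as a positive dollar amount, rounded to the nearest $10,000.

ES = 2.35% × 2.892 = 6.796%.
On $50,000,000: 0.06796 × $50,000,000 = $3,398,000.

$3,400,000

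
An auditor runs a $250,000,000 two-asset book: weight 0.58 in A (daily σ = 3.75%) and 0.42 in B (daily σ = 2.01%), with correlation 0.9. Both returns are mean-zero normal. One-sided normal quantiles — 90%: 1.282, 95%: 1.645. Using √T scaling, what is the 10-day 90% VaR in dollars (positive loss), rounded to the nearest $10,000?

σ_p = √(0.58²·3.75² + 0.42²·2.01² + 2·0.9·0.58·0.42·3.75·2.01) = 2.958%.
σ_{10d} = 2.958% × √10 = 9.354%.
VaR = 1.282 × 9.354% = 11.992%; on $250,000,000 that is $29,980,000.

$29,980,000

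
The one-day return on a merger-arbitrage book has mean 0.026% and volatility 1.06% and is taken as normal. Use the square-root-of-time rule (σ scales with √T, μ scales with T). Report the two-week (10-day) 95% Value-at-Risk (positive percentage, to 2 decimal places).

5.25%

At 95%, z = 1.645.
σ_{10d} = 1.06% × √10 = 3.352%; μ_{10d} = 10 × 0.026% = 0.260%.
VaR = −(0.260%) + 1.645 × 3.352% = 5.254%.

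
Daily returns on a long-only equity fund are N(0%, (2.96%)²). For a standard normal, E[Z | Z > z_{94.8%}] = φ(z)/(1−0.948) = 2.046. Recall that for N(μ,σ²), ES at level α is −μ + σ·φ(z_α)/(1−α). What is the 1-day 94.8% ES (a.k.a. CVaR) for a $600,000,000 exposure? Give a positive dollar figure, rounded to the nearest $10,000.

$36,340,000

ES = 2.96% × 2.046 = 6.056%.
On $600,000,000: 0.06056 × $600,000,000 = $36,336,000.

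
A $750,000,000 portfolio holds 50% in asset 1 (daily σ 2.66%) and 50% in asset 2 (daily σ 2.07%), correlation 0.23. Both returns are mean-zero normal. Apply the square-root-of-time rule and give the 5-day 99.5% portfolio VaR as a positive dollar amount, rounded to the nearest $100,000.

$80,500,000

σ_p = √(0.5²·2.66² + 0.5²·2.07² + 2·0.23·0.5·0.5·2.66·2.07) = 1.864%.
σ_{5d} = 1.864% × √5 = 4.168%.
z(99.5%) = 2.576.
VaR = 2.576 × 4.168% = 10.737%; on $750,000,000 that is $80,527,500.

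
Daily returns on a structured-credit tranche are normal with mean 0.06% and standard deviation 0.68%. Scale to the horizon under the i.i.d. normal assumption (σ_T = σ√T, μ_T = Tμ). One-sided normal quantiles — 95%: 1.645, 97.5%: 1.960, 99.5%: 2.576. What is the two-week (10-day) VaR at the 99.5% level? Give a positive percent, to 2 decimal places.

4.94%

σ_{10d} = 0.68% × √10 = 2.150%; μ_{10d} = 10 × 0.06% = 0.600%.
VaR = −(0.600%) + 2.576 × 2.150% = 4.938%.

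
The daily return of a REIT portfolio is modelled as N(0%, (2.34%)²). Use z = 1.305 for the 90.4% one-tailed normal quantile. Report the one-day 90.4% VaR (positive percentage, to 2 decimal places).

3.05%

VaR = z·σ = 1.305 × 2.34% = 3.054%.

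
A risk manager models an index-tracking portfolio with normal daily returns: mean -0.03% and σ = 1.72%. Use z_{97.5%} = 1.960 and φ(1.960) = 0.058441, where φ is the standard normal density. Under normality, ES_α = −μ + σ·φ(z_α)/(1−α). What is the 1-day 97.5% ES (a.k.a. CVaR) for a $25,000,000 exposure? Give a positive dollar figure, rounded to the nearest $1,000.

Tail multiplier: φ(z)/(1−α) = 0.058441 / 0.025 = 2.338.
ES = −(-0.03%) + 1.72% × 2.338 = 4.051%.
On $25,000,000: 0.04051 × $25,000,000 = $1,012,750.

$1,013,000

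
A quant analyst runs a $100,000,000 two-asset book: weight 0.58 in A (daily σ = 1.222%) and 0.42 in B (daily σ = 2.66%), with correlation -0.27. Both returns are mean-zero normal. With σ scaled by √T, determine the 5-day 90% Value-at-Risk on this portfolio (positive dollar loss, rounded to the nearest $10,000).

σ_p = √(0.58²·1.222² + 0.42²·2.66² + 2·-0.27·0.58·0.42·1.222·2.66) = 1.150%.
σ_{5d} = 1.150% × √5 = 2.571%.
z(90%) = 1.282.
VaR = 1.282 × 2.571% = 3.296%; on $100,000,000 that is $3,296,000.

$3,300,000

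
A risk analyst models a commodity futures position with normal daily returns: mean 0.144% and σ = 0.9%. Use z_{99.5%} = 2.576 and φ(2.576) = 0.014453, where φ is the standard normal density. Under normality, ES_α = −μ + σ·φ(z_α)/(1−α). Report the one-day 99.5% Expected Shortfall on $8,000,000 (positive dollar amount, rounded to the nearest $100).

Tail multiplier: φ(z)/(1−α) = 0.014453 / 0.005 = 2.891.
ES = −(0.144%) + 0.9% × 2.891 = 2.458%.
On $8,000,000: 0.02458 × $8,000,000 = $196,640.

$196,600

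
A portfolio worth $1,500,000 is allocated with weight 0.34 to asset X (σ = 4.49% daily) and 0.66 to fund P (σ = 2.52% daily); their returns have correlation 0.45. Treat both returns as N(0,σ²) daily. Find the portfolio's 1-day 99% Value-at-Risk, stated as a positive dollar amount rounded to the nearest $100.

$94,800

σ_p² = 0.34²·4.49² + 0.66²·2.52² + 2·0.45·0.34·0.66·4.49·2.52 = 7.3819 (%²).
σ_p = √7.3819 = 2.717%.
At 99%, z = 2.326.
VaR = 2.326 × 2.717% = 6.320%; on $1,500,000 that is $94,800.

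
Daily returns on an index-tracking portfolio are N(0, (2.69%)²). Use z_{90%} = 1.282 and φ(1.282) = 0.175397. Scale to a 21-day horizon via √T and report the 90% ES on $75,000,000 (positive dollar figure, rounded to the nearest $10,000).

σ_{21d} = 2.69% × √21 = 12.327%.
ES multiplier = φ(z)/(1−α) = 0.175397/0.1 = 1.754.
ES = 12.327% × 1.754 = 21.622%; on $75,000,000: $16,216,500.

$16,220,000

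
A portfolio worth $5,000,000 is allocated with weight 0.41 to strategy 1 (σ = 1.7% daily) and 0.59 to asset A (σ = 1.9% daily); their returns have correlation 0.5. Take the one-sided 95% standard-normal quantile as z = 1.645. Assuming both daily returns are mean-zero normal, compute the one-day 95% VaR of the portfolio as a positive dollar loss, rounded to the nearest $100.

σ_p² = 0.41²·1.7² + 0.59²·1.9² + 2·0.5·0.41·0.59·1.7·1.9 = 2.5238 (%²).
σ_p = √2.5238 = 1.589%.
VaR = 1.645 × 1.589% = 2.614%; on $5,000,000 that is $130,700.

$130,700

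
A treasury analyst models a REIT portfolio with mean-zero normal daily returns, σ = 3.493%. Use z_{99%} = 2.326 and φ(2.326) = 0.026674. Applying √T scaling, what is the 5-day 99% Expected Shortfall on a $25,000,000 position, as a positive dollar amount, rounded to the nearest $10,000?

σ_{5d} = 3.493% × √5 = 7.811%.
ES multiplier = φ(z)/(1−α) = 0.026674/0.01 = 2.667.
ES = 7.811% × 2.667 = 20.832%; on $25,000,000: $5,208,000.

$5,210,000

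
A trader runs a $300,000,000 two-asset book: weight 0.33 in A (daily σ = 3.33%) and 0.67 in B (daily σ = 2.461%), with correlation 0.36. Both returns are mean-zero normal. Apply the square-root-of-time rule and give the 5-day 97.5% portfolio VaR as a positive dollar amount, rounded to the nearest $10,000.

σ_p = √(0.33²·3.33² + 0.67²·2.461² + 2·0.36·0.33·0.67·3.33·2.461) = 2.287%.
σ_{5d} = 2.287% × √5 = 5.114%.
z(97.5%) = 1.960.
VaR = 1.960 × 5.114% = 10.023%; on $300,000,000 that is $30,069,000.

$30,070,000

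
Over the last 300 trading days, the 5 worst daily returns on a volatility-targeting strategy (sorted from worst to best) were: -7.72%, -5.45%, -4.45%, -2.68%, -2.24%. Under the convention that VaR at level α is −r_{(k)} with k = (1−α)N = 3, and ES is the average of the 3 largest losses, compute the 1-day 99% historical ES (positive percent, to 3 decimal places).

The 3 worst returns sum to -17.62%.
ES = −(-17.62%) / 3 = 5.8733…% ≈ 5.873%.

5.873%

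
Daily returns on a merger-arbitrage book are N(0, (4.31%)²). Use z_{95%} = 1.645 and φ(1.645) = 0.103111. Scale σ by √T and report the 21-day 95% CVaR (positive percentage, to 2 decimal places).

σ_{21d} = 4.31% × √21 = 19.751%.
ES multiplier = φ(z)/(1−α) = 0.103111/0.05 = 2.062.
ES = 19.751% × 2.062 = 40.727%.

40.73%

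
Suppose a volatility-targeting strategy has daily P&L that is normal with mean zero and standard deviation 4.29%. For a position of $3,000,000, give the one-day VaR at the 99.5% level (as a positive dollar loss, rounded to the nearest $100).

At 99.5% one-sided, z = 2.576.
VaR = z·σ = 2.576 × 4.29% = 11.051%.
On $3,000,000: 0.11051 × $3,000,000 = $331,530.

$331,500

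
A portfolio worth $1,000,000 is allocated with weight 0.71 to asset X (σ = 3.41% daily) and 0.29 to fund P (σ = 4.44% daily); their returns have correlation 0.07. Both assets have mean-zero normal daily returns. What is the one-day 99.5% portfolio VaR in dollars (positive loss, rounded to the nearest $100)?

$72,700

σ_p² = 0.71²·3.41² + 0.29²·4.44² + 2·0.07·0.71·0.29·3.41·4.44 = 7.9561 (%²).
σ_p = √7.9561 = 2.821%.
At 99.5%, z = 2.576.
VaR = 2.576 × 2.821% = 7.267%; on $1,000,000 that is $72,670.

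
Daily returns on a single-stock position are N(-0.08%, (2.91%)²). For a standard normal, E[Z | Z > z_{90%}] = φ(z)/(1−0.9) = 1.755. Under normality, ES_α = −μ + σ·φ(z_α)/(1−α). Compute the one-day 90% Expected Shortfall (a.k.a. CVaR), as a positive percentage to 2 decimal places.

ES = −(-0.08%) + 2.91% × 1.755 = 5.187%.

5.19%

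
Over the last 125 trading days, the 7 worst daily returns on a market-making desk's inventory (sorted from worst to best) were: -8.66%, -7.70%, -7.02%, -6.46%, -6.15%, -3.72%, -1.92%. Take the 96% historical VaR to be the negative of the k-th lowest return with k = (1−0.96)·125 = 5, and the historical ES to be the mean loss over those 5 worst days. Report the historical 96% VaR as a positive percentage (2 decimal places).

k = 5; the 5th lowest return is -6.15%, so VaR = 6.15%.

6.15%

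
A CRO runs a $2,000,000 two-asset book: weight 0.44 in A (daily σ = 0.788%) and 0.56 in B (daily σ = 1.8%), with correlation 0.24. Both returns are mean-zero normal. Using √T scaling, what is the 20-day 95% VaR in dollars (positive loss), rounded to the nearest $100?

σ_p = √(0.44²·0.788² + 0.56²·1.8² + 2·0.24·0.44·0.56·0.788·1.8) = 1.142%.
σ_{20d} = 1.142% × √20 = 5.107%.
z(95%) = 1.645.
VaR = 1.645 × 5.107% = 8.401%; on $2,000,000 that is $168,020.

$168,000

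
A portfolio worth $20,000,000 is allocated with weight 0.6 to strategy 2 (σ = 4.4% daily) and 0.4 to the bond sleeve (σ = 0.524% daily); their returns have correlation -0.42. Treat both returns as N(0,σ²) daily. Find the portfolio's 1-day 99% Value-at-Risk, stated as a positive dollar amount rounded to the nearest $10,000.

$1,190,000

σ_p² = 0.6²·4.4² + 0.4²·0.524² + 2·-0.42·0.6·0.4·4.4·0.524 = 6.5487 (%²).
σ_p = √6.5487 = 2.559%.
At 99%, z = 2.326.
VaR = 2.326 × 2.559% = 5.952%; on $20,000,000 that is $1,190,400.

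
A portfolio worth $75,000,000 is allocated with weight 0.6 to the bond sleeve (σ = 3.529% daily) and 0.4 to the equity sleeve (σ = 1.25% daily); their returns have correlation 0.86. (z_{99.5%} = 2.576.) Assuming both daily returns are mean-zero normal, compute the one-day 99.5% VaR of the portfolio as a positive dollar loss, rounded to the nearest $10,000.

σ_p² = 0.6²·3.529² + 0.4²·1.25² + 2·0.86·0.6·0.4·3.529·1.25 = 6.5543 (%²).
σ_p = √6.5543 = 2.560%.
VaR = 2.576 × 2.560% = 6.595%; on $75,000,000 that is $4,946,250.

$4,950,000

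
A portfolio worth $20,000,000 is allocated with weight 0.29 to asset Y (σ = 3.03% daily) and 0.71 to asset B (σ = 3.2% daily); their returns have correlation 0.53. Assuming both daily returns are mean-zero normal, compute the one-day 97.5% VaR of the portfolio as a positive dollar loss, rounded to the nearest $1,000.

σ_p² = 0.29²·3.03² + 0.71²·3.2² + 2·0.53·0.29·0.71·3.03·3.2 = 8.0503 (%²).
σ_p = √8.0503 = 2.837%.
At 97.5%, z = 1.960.
VaR = 1.960 × 2.837% = 5.561%; on $20,000,000 that is $1,112,200.

$1,112,000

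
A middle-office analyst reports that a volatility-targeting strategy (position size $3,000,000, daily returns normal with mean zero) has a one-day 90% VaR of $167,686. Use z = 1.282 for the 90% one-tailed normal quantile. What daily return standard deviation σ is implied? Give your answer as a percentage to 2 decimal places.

VaR as a fraction: $167,686 / $3,000,000 = 5.590%.
σ = VaR / z = 5.590% / 1.282 = 4.360%.

4.36%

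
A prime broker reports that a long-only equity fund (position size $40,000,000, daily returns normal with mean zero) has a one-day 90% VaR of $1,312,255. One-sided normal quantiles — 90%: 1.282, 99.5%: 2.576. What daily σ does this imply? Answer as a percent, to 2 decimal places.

2.56%

VaR as a fraction: $1,312,255 / $40,000,000 = 3.281%.
σ = VaR / z = 3.281% / 1.282 = 2.559%.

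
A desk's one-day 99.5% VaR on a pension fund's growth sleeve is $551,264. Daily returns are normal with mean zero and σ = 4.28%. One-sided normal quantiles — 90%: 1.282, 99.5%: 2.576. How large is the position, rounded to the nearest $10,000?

VaR as a fraction of value: z·σ = 2.576 × 4.28% = 11.0253%.
Position = $551,264 / 0.110253 = $5,000,000.

$5,000,000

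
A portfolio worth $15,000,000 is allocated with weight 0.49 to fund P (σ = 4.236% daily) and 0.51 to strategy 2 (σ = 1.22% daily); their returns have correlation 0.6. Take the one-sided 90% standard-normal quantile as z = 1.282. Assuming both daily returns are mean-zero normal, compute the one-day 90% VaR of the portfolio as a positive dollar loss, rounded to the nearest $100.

$480,600

σ_p² = 0.49²·4.236² + 0.51²·1.22² + 2·0.6·0.49·0.51·4.236·1.22 = 6.2452 (%²).
σ_p = √6.2452 = 2.499%.
VaR = 1.282 × 2.499% = 3.204%; on $15,000,000 that is $480,600.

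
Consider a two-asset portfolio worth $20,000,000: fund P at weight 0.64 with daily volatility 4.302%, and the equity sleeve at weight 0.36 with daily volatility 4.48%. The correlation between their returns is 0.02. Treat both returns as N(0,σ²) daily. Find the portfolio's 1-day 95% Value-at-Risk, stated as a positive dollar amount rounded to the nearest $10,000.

σ_p² = 0.64²·4.302² + 0.36²·4.48² + 2·0.02·0.64·0.36·4.302·4.48 = 10.3593 (%²).
σ_p = √10.3593 = 3.219%.
At 95%, z = 1.645.
VaR = 1.645 × 3.219% = 5.295%; on $20,000,000 that is $1,059,000.

$1,060,000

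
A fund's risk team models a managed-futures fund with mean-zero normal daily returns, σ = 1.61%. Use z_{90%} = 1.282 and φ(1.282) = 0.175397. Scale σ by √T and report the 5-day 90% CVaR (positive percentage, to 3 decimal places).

σ_{5d} = 1.61% × √5 = 3.600%.
ES multiplier = φ(z)/(1−α) = 0.175397/0.1 = 1.754.
ES = 3.600% × 1.754 = 6.314%.

6.314%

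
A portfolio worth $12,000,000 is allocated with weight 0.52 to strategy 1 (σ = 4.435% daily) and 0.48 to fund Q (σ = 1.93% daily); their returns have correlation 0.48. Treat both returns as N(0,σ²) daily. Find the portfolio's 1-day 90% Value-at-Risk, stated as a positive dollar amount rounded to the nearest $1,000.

$441,000

σ_p² = 0.52²·4.435² + 0.48²·1.93² + 2·0.48·0.52·0.48·4.435·1.93 = 8.2278 (%²).
σ_p = √8.2278 = 2.868%.
At 90%, z = 1.282.
VaR = 1.282 × 2.868% = 3.677%; on $12,000,000 that is $441,240.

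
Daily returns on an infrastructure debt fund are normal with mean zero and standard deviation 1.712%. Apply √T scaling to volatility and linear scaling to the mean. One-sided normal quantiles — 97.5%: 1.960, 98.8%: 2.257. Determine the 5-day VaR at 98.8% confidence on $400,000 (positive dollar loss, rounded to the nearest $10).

σ_{5d} = 1.712% × √5 = 3.828%.
VaR = 2.257 × 3.828% = 8.640%.
On $400,000: 0.08640 × $400,000 = $34,560.

$34,560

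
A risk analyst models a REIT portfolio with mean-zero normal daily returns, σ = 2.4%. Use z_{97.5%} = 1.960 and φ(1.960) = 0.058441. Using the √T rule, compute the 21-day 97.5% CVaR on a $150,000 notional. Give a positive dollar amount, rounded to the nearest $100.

$38,600

σ_{21d} = 2.4% × √21 = 10.998%.
ES multiplier = φ(z)/(1−α) = 0.058441/0.025 = 2.338.
ES = 10.998% × 2.338 = 25.713%; on $150,000: $38,570.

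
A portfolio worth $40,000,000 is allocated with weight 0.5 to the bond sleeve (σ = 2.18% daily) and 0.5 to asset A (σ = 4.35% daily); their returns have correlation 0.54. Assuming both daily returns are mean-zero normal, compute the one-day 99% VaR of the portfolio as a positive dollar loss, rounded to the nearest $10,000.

$2,710,000

σ_p² = 0.5²·2.18² + 0.5²·4.35² + 2·0.54·0.5·0.5·2.18·4.35 = 8.4791 (%²).
σ_p = √8.4791 = 2.912%.
At 99%, z = 2.326.
VaR = 2.326 × 2.912% = 6.773%; on $40,000,000 that is $2,709,200.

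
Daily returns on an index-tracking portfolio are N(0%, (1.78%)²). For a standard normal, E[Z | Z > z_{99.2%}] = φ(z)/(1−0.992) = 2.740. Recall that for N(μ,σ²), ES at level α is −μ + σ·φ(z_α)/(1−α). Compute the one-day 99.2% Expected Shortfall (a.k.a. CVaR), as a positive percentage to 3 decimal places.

4.877%

ES = 1.78% × 2.740 = 4.877%.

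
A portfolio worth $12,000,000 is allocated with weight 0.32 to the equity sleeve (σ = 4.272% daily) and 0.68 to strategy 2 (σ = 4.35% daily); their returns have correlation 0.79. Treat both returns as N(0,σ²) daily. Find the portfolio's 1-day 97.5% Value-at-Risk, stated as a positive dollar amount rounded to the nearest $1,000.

$970,000

σ_p² = 0.32²·4.272² + 0.68²·4.35² + 2·0.79·0.32·0.68·4.272·4.35 = 17.0076 (%²).
σ_p = √17.0076 = 4.124%.
At 97.5%, z = 1.960.
VaR = 1.960 × 4.124% = 8.083%; on $12,000,000 that is $969,960.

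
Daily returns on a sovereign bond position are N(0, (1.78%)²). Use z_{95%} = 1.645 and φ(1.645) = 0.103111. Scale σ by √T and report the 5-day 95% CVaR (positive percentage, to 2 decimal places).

8.21%

σ_{5d} = 1.78% × √5 = 3.980%.
ES multiplier = φ(z)/(1−α) = 0.103111/0.05 = 2.062.
ES = 3.980% × 2.062 = 8.207%.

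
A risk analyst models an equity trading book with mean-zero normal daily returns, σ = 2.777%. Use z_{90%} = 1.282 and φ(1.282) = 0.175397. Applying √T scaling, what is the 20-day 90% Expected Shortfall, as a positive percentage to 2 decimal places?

21.78%

σ_{20d} = 2.777% × √20 = 12.419%.
ES multiplier = φ(z)/(1−α) = 0.175397/0.1 = 1.754.
ES = 12.419% × 1.754 = 21.783%.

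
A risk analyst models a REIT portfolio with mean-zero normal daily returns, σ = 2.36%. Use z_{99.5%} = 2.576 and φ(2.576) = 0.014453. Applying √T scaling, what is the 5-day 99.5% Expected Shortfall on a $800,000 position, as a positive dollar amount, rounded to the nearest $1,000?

σ_{5d} = 2.36% × √5 = 5.277%.
ES multiplier = φ(z)/(1−α) = 0.014453/0.005 = 2.891.
ES = 5.277% × 2.891 = 15.256%; on $800,000: $122,048.

$122,000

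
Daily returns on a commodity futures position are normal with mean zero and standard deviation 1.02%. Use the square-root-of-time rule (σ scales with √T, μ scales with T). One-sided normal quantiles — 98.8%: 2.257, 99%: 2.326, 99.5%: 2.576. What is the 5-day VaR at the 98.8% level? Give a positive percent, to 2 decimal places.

σ_{5d} = 1.02% × √5 = 2.281%.
VaR = 2.257 × 2.281% = 5.148%.

5.15%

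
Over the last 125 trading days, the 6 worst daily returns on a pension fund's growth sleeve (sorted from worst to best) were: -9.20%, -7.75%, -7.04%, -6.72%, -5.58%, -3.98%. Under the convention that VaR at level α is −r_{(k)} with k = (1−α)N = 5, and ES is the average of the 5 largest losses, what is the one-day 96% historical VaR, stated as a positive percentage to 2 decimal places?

5.58%

k = 5; the 5th lowest return is -5.58%, so VaR = 5.58%.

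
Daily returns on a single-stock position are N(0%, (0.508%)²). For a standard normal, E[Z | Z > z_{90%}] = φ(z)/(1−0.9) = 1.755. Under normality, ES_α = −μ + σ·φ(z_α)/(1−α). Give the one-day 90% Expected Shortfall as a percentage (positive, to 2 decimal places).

0.89%

ES = 0.508% × 1.755 = 0.892%.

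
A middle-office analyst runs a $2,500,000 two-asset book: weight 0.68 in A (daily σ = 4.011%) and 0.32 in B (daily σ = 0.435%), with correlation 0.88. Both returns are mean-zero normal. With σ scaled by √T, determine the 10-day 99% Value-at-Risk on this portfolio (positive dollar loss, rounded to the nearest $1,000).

σ_p = √(0.68²·4.011² + 0.32²·0.435² + 2·0.88·0.68·0.32·4.011·0.435) = 2.851%.
σ_{10d} = 2.851% × √10 = 9.016%.
z(99%) = 2.326.
VaR = 2.326 × 9.016% = 20.971%; on $2,500,000 that is $524,275.

$524,000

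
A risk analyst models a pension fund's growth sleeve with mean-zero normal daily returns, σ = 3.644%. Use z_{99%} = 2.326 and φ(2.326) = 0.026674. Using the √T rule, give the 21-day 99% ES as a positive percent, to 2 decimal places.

44.54%

σ_{21d} = 3.644% × √21 = 16.699%.
ES multiplier = φ(z)/(1−α) = 0.026674/0.01 = 2.667.
ES = 16.699% × 2.667 = 44.536%.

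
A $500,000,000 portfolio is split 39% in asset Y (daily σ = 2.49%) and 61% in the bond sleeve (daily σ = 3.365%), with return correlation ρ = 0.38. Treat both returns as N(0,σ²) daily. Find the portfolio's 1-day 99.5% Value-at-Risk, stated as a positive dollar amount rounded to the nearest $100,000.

$33,300,000

σ_p² = 0.39²·2.49² + 0.61²·3.365² + 2·0.38·0.39·0.61·2.49·3.365 = 6.6713 (%²).
σ_p = √6.6713 = 2.583%.
At 99.5%, z = 2.576.
VaR = 2.576 × 2.583% = 6.654%; on $500,000,000 that is $33,270,000.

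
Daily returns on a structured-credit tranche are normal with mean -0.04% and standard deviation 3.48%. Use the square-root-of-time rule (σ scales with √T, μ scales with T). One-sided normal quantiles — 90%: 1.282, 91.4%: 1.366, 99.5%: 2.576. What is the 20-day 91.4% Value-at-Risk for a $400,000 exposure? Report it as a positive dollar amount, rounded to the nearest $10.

$88,240

σ_{20d} = 3.48% × √20 = 15.563%; μ_{20d} = 20 × -0.04% = -0.800%.
VaR = −(-0.800%) + 1.366 × 15.563% = 22.059%.
On $400,000: 0.22059 × $400,000 = $88,236.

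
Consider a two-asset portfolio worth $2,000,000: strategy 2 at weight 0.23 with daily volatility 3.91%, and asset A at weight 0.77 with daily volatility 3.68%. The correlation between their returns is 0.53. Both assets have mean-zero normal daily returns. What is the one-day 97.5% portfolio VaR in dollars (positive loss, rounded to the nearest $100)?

σ_p² = 0.23²·3.91² + 0.77²·3.68² + 2·0.53·0.23·0.77·3.91·3.68 = 11.5392 (%²).
σ_p = √11.5392 = 3.397%.
At 97.5%, z = 1.960.
VaR = 1.960 × 3.397% = 6.658%; on $2,000,000 that is $133,160.

$133,200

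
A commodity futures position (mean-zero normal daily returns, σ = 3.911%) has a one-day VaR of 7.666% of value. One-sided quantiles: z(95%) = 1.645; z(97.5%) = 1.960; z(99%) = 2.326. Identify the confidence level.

Implied z = VaR/σ = 7.666 / 3.911 = 1.960.
This matches z(97.5%) = 1.960.

97.5%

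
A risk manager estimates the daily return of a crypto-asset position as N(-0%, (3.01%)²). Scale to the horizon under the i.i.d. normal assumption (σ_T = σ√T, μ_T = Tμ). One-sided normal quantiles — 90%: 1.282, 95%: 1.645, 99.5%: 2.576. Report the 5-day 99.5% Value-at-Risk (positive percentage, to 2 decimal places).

17.34%

σ_{5d} = 3.01% × √5 = 6.731%.
VaR = 2.576 × 6.731% = 17.339%.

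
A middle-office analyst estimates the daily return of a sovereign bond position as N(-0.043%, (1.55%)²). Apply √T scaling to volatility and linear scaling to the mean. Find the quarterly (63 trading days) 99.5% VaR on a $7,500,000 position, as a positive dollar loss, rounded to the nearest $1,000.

At 99.5%, z = 2.576.
σ_{63d} = 1.55% × √63 = 12.303%; μ_{63d} = 63 × -0.043% = -2.709%.
VaR = −(-2.709%) + 2.576 × 12.303% = 34.402%.
On $7,500,000: 0.34402 × $7,500,000 = $2,580,150.

$2,580,000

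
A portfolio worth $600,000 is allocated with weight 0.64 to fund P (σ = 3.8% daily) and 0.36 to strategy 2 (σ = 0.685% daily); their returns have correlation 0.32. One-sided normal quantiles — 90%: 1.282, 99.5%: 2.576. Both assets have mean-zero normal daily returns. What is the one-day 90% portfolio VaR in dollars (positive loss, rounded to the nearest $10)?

σ_p² = 0.64²·3.8² + 0.36²·0.685² + 2·0.32·0.64·0.36·3.8·0.685 = 6.3593 (%²).
σ_p = √6.3593 = 2.522%.
VaR = 1.282 × 2.522% = 3.233%; on $600,000 that is $19,398.

$19,400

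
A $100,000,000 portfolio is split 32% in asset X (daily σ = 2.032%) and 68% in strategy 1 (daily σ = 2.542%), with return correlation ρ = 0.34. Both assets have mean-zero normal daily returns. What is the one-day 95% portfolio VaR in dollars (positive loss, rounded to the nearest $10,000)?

σ_p² = 0.32²·2.032² + 0.68²·2.542² + 2·0.34·0.32·0.68·2.032·2.542 = 4.1750 (%²).
σ_p = √4.1750 = 2.043%.
At 95%, z = 1.645.
VaR = 1.645 × 2.043% = 3.361%; on $100,000,000 that is $3,361,000.

$3,360,000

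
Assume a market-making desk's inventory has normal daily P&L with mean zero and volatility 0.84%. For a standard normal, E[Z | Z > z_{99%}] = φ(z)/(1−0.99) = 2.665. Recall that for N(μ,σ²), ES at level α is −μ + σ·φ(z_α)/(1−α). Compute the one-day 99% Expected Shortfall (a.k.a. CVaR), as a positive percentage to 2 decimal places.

ES = 0.84% × 2.665 = 2.239%.

2.24%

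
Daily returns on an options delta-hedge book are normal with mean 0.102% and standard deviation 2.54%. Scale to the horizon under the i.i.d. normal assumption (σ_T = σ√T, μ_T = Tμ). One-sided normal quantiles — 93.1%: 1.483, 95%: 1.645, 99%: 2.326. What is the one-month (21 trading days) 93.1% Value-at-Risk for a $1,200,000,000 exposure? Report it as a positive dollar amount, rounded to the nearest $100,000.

$181,400,000

σ_{21d} = 2.54% × √21 = 11.640%; μ_{21d} = 21 × 0.102% = 2.142%.
VaR = −(2.142%) + 1.483 × 11.640% = 15.120%.
On $1,200,000,000: 0.15120 × $1,200,000,000 = $181,440,000.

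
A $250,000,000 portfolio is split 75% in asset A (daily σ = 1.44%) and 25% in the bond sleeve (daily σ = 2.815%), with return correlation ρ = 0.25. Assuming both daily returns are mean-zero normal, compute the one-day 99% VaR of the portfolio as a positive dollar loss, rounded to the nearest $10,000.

σ_p² = 0.75²·1.44² + 0.25²·2.815² + 2·0.25·0.75·0.25·1.44·2.815 = 2.0417 (%²).
σ_p = √2.0417 = 1.429%.
At 99%, z = 2.326.
VaR = 2.326 × 1.429% = 3.324%; on $250,000,000 that is $8,310,000.

$8,310,000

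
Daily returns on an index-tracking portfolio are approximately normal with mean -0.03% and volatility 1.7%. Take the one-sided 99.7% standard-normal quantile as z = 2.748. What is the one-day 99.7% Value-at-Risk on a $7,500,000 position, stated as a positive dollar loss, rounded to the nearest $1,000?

$353,000

VaR = −μ + z·σ = −(-0.03%) + 2.748 × 1.7% = 4.702%.
On $7,500,000: 0.04702 × $7,500,000 = $352,650.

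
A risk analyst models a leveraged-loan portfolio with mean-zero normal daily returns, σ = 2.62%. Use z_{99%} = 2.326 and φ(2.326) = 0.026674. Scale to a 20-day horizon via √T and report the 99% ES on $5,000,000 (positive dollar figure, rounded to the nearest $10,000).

σ_{20d} = 2.62% × √20 = 11.717%.
ES multiplier = φ(z)/(1−α) = 0.026674/0.01 = 2.667.
ES = 11.717% × 2.667 = 31.249%; on $5,000,000: $1,562,450.

$1,560,000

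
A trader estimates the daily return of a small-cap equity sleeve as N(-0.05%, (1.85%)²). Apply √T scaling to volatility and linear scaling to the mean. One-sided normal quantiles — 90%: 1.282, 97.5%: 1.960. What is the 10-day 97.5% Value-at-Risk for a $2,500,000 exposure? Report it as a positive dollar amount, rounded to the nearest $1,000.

σ_{10d} = 1.85% × √10 = 5.850%; μ_{10d} = 10 × -0.05% = -0.500%.
VaR = −(-0.500%) + 1.960 × 5.850% = 11.966%.
On $2,500,000: 0.11966 × $2,500,000 = $299,150.

$299,000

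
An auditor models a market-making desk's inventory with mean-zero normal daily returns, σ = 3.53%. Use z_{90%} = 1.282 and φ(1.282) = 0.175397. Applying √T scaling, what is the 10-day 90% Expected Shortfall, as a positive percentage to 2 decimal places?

19.58%

σ_{10d} = 3.53% × √10 = 11.163%.
ES multiplier = φ(z)/(1−α) = 0.175397/0.1 = 1.754.
ES = 11.163% × 1.754 = 19.580%.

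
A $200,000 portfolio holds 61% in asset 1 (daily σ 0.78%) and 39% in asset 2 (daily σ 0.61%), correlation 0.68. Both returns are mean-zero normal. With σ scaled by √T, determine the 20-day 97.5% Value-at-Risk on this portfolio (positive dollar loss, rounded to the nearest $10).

$11,590

σ_p = √(0.61²·0.78² + 0.39²·0.61² + 2·0.68·0.61·0.39·0.78·0.61) = 0.661%.
σ_{20d} = 0.661% × √20 = 2.956%.
z(97.5%) = 1.960.
VaR = 1.960 × 2.956% = 5.794%; on $200,000 that is $11,588.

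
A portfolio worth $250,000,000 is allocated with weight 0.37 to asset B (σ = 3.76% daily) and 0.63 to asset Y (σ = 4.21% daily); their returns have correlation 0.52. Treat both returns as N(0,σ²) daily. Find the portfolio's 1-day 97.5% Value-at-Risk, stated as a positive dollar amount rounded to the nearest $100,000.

$17,500,000

σ_p² = 0.37²·3.76² + 0.63²·4.21² + 2·0.52·0.37·0.63·3.76·4.21 = 12.8076 (%²).
σ_p = √12.8076 = 3.579%.
At 97.5%, z = 1.960.
VaR = 1.960 × 3.579% = 7.015%; on $250,000,000 that is $17,537,500.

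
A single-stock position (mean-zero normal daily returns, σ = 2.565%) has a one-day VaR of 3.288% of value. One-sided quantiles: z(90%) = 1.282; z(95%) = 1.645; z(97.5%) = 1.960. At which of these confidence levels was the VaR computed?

90%

Implied z = VaR/σ = 3.288 / 2.565 = 1.282.
This matches z(90%) = 1.282.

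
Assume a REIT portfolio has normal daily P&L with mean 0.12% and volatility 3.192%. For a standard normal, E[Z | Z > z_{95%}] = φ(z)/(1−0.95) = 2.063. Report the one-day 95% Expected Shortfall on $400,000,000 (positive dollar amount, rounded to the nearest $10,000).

ES = −(0.12%) + 3.192% × 2.063 = 6.465%.
On $400,000,000: 0.06465 × $400,000,000 = $25,860,000.

$25,860,000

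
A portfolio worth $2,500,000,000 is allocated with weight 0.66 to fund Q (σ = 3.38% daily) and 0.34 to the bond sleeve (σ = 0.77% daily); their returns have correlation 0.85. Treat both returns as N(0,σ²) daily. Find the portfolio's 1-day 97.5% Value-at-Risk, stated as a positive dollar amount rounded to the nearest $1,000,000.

σ_p² = 0.66²·3.38² + 0.34²·0.77² + 2·0.85·0.66·0.34·3.38·0.77 = 6.0378 (%²).
σ_p = √6.0378 = 2.457%.
At 97.5%, z = 1.960.
VaR = 1.960 × 2.457% = 4.816%; on $2,500,000,000 that is $120,400,000.

$120,000,000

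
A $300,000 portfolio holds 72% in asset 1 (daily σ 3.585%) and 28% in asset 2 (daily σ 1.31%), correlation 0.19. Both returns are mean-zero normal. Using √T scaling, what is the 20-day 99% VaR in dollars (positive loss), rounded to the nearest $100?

σ_p = √(0.72²·3.585² + 0.28²·1.31² + 2·0.19·0.72·0.28·3.585·1.31) = 2.675%.
σ_{20d} = 2.675% × √20 = 11.963%.
z(99%) = 2.326.
VaR = 2.326 × 11.963% = 27.826%; on $300,000 that is $83,478.

$83,500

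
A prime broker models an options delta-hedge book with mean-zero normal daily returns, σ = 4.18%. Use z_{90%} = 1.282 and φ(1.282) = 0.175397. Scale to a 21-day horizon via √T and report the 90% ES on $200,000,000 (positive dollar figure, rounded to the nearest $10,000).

σ_{21d} = 4.18% × √21 = 19.155%.
ES multiplier = φ(z)/(1−α) = 0.175397/0.1 = 1.754.
ES = 19.155% × 1.754 = 33.598%; on $200,000,000: $67,196,000.

$67,200,000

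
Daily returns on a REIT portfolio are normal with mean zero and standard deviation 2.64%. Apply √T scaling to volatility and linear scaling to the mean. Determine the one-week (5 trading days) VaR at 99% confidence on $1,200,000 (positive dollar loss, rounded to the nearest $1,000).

At 99%, z = 2.326.
σ_{5d} = 2.64% × √5 = 5.903%.
VaR = 2.326 × 5.903% = 13.730%.
On $1,200,000: 0.13730 × $1,200,000 = $164,760.

$165,000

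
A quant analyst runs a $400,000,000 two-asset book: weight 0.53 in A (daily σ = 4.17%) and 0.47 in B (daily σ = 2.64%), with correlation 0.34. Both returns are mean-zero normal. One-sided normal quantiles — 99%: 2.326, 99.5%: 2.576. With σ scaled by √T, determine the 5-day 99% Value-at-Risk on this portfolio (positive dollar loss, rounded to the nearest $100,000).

$59,900,000

σ_p = √(0.53²·4.17² + 0.47²·2.64² + 2·0.34·0.53·0.47·4.17·2.64) = 2.879%.
σ_{5d} = 2.879% × √5 = 6.438%.
VaR = 2.326 × 6.438% = 14.975%; on $400,000,000 that is $59,900,000.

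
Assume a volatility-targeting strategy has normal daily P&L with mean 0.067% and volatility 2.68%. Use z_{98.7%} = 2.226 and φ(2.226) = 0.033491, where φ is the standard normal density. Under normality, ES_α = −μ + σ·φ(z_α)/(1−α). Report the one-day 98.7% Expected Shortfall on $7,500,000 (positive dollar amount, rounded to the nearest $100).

$512,800

Tail multiplier: φ(z)/(1−α) = 0.033491 / 0.013 = 2.576.
ES = −(0.067%) + 2.68% × 2.576 = 6.837%.
On $7,500,000: 0.06837 × $7,500,000 = $512,775.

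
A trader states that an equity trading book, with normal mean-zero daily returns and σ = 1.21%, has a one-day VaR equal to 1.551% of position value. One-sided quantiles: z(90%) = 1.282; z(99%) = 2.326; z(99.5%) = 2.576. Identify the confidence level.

Implied z = VaR/σ = 1.551 / 1.21 = 1.282.
This matches z(90%) = 1.282.

90%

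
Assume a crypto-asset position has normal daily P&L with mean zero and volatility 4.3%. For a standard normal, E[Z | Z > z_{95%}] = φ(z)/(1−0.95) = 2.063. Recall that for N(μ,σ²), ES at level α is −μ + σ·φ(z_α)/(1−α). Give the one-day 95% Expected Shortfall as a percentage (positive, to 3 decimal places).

ES = 4.3% × 2.063 = 8.871%.

8.871%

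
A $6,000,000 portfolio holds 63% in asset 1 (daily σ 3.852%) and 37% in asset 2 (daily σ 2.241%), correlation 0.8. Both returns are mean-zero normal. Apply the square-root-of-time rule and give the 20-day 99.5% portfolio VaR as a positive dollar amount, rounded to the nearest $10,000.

$2,160,000

σ_p = √(0.63²·3.852² + 0.37²·2.241² + 2·0.8·0.63·0.37·3.852·2.241) = 3.130%.
σ_{20d} = 3.130% × √20 = 13.998%.
z(99.5%) = 2.576.
VaR = 2.576 × 13.998% = 36.059%; on $6,000,000 that is $2,163,540.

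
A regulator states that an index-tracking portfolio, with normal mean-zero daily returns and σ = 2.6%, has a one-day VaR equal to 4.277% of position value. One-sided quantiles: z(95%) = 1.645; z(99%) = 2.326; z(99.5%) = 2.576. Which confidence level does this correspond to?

95%

Implied z = VaR/σ = 4.277 / 2.6 = 1.645.
This matches z(95%) = 1.645.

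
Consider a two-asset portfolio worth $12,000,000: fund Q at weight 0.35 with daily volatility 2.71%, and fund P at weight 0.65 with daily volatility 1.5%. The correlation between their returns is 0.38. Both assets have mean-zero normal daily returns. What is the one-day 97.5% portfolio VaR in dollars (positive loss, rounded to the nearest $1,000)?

σ_p² = 0.35²·2.71² + 0.65²·1.5² + 2·0.38·0.35·0.65·2.71·1.5 = 2.5531 (%²).
σ_p = √2.5531 = 1.598%.
At 97.5%, z = 1.960.
VaR = 1.960 × 1.598% = 3.132%; on $12,000,000 that is $375,840.

$376,000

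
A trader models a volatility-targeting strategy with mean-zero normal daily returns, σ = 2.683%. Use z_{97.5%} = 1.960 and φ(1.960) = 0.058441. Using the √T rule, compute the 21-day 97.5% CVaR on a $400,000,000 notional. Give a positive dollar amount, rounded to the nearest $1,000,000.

$115,000,000

σ_{21d} = 2.683% × √21 = 12.295%.
ES multiplier = φ(z)/(1−α) = 0.058441/0.025 = 2.338.
ES = 12.295% × 2.338 = 28.746%; on $400,000,000: $114,984,000.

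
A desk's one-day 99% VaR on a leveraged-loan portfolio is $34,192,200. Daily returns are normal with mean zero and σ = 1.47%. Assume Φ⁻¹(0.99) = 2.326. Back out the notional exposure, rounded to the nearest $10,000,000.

$1,000,000,000

VaR as a fraction of value: z·σ = 2.326 × 1.47% = 3.41922%.
Position = $34,192,200 / 0.0341922 = $1,000,000,000.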